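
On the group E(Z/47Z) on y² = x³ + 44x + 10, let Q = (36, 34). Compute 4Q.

Double-and-add on 4 = (100)₂. Start with Q = (36, 34) for the leading 1-bit.
double: tangent at (36, 34): λ = (3·36² + 44)/(2·34) ≡ 31/21. 21⁻¹ ≡ 9 (mod 47), so λ ≡ 31·9 ≡ 44.
  x = λ² - 36 - 36 = 1936 - 72 ≡ 31; y = λ·(36 - 31) - 34 ≡ 45. → (31, 45)
double: tangent at (31, 45): λ = (3·31² + 44)/(2·45) ≡ 13/43. 43⁻¹ ≡ 35 (mod 47), so λ ≡ 13·35 ≡ 32.
  x = λ² - 31 - 31 = 1024 - 62 ≡ 22; y = λ·(31 - 22) - 45 ≡ 8. → (22, 8)

(22, 8)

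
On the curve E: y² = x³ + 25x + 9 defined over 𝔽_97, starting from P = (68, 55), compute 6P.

O

Double-and-add on 6 = (110)₂. Start with P = (68, 55) for the leading 1-bit.
double: tangent at (68, 55): λ = (3·68² + 25)/(2·55) ≡ 26/13. 13⁻¹ ≡ 15 (mod 97) since 13·15 = 195 ≡ 1, so λ ≡ 26·15 ≡ 2.
  x = λ² - 68 - 68 = 4 - 136 ≡ 62; y = λ·(68 - 62) - 55 ≡ 54. → (62, 54)
add P: (62, 54) + (68, 55). λ = (55 - 54)/(68 - 62) ≡ 1/6 mod 97. 6⁻¹ ≡ 81 (mod 97), so λ ≡ 81.
  x = λ² - 62 - 68 = 6561 - 130 ≡ 29; y = λ·(62 - 29) - 54 ≡ 0. → (29, 0)
double: (29, 0) + (29, 0): same x and y₁ ≡ -y₂, so the sum is 𝒪.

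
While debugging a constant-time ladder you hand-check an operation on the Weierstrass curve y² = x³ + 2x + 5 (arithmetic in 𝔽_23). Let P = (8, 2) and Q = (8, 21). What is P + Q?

The two points share x = 8 and their y-coordinates satisfy 2 + 21 ≡ 0 (mod 23), so they are inverses. Their sum is O.

O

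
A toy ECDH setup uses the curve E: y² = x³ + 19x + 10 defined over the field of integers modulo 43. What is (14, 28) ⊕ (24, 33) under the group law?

(16, 14)

(14, 28) + (24, 33). λ = (33 - 28)/(24 - 14) ≡ 5/10 mod 43. 10⁻¹ ≡ 13 (mod 43), so λ ≡ 22.
  x = λ² - 14 - 24 = 484 - 38 ≡ 16; y = λ·(14 - 16) - 28 ≡ 14. → (16, 14)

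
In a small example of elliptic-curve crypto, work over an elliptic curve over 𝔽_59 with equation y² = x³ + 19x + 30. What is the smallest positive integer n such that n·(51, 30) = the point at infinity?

2P: tangent at (51, 30): λ = (3·51² + 19)/(2·30) ≡ 34/1. 1⁻¹ ≡ 1 (mod 59), so λ ≡ 34·1 ≡ 34.
  x = λ² - 51 - 51 = 1156 - 102 ≡ 51; y = λ·(51 - 51) - 30 ≡ 29. → (51, 29)
3P: (51, 29) + (51, 30): same x and y₁ ≡ -y₂, so the sum is the point at infinity.
3P = the point at infinity, so the order is 3.

3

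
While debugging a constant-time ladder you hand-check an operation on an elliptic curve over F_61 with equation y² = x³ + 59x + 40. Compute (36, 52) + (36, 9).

O

The two points share x = 36 and their y-coordinates satisfy 52 + 9 ≡ 0 (mod 61), so they are inverses. Their sum is 𝒪.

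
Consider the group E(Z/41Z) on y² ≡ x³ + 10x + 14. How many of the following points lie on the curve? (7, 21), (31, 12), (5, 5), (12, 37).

2

(7, 21): 21² ≡ 31, rhs ≡ 17 → off.
(31, 12): 12² ≡ 21, rhs ≡ 21 → on.
(5, 5): 5² ≡ 25, rhs ≡ 25 → on.
(12, 37): 37² ≡ 16, rhs ≡ 17 → off.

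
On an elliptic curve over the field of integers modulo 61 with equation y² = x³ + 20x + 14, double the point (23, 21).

tangent at (23, 21): λ = (3·23² + 20)/(2·21) ≡ 21/42. 42⁻¹ ≡ 16 (mod 61) since 42·16 = 672 ≡ 1, so λ ≡ 21·16 ≡ 31.
  x = λ² - 23 - 23 = 961 - 46 ≡ 0; y = λ·(23 - 0) - 21 ≡ 21. → (0, 21)

(0, 21)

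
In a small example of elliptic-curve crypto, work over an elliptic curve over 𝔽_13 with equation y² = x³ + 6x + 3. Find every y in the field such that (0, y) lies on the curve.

4, 9

x³ + 6x + 3 = 3 ≡ 3 (mod 13).
Square roots of 3 mod 13: 4 and 9 (since 4² = 16 ≡ 3).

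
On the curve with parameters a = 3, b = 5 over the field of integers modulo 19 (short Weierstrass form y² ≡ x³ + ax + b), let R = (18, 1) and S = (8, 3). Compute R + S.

(18, 1) + (8, 3). λ = (3 - 1)/(8 - 18) ≡ 2/9 mod 19. 9⁻¹ ≡ 17 (mod 19), so λ ≡ 15.
  x = λ² - 18 - 8 = 225 - 26 ≡ 9; y = λ·(18 - 9) - 1 ≡ 1. → (9, 1)

(9, 1)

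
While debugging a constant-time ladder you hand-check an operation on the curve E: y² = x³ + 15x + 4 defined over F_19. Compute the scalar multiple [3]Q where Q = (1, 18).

(1, 1)

Repeated addition: build up to 3Q.
2Q: tangent at (1, 18): λ = (3·1² + 15)/(2·18) ≡ 18/17. 17⁻¹ ≡ 9 (mod 19) since 17·9 = 153 ≡ 1, so λ ≡ 18·9 ≡ 10.
  x = λ² - 1 - 1 = 100 - 2 ≡ 3; y = λ·(1 - 3) - 18 ≡ 0. → (3, 0)
3Q: (3, 0) + (1, 18). λ = (18 - 0)/(1 - 3) ≡ 18/17 mod 19. 17⁻¹ ≡ 9 (mod 19), so λ ≡ 10.
  x = λ² - 3 - 1 = 100 - 4 ≡ 1; y = λ·(3 - 1) - 0 ≡ 1. → (1, 1)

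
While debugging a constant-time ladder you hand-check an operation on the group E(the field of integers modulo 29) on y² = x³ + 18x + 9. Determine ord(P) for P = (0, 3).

2P: tangent at (0, 3): λ = (3·0² + 18)/(2·3) ≡ 18/6. 6⁻¹ ≡ 5 (mod 29) since 6·5 = 30 ≡ 1, so λ ≡ 18·5 ≡ 3.
  x = λ² - 0 - 0 = 9 - 0 ≡ 9; y = λ·(0 - 9) - 3 ≡ 28. → (9, 28)
3P: (9, 28) + (0, 3). λ = (3 - 28)/(0 - 9) ≡ 4/20 mod 29. 20⁻¹ ≡ 16 (mod 29), so λ ≡ 6.
  x = λ² - 9 - 0 = 36 - 9 ≡ 27; y = λ·(9 - 27) - 28 ≡ 9. → (27, 9)
4P: (27, 9) + (0, 3). λ = (3 - 9)/(0 - 27) ≡ 23/2 mod 29. 2⁻¹ ≡ 15 (mod 29) since 2·15 = 30 ≡ 1, so λ ≡ 26.
  x = λ² - 27 - 0 = 676 - 27 ≡ 11; y = λ·(27 - 11) - 9 ≡ 1. → (11, 1)
5P: (11, 1) + (0, 3). λ = (3 - 1)/(0 - 11) ≡ 2/18 mod 29. 18⁻¹ ≡ 21 (mod 29) since 18·21 = 378 ≡ 1, so λ ≡ 13.
  x = λ² - 11 - 0 = 169 - 11 ≡ 13; y = λ·(11 - 13) - 1 ≡ 2. → (13, 2)
6P: (13, 2) + (0, 3). λ = (3 - 2)/(0 - 13) ≡ 1/16 mod 29. 16⁻¹ ≡ 20 (mod 29) since 16·20 = 320 ≡ 1, so λ ≡ 20.
  x = λ² - 13 - 0 = 400 - 13 ≡ 10; y = λ·(13 - 10) - 2 ≡ 0. → (10, 0)
7P: (10, 0) + (0, 3). λ = (3 - 0)/(0 - 10) ≡ 3/19 mod 29. 19⁻¹ ≡ 26 (mod 29) since 19·26 = 494 ≡ 1, so λ ≡ 20.
  x = λ² - 10 - 0 = 400 - 10 ≡ 13; y = λ·(10 - 13) - 0 ≡ 27. → (13, 27)
8P: (13, 27) + (0, 3). λ = (3 - 27)/(0 - 13) ≡ 5/16 mod 29. 16⁻¹ ≡ 20 (mod 29), so λ ≡ 13.
  x = λ² - 13 - 0 = 169 - 13 ≡ 11; y = λ·(13 - 11) - 27 ≡ 28. → (11, 28)
9P: (11, 28) + (0, 3). λ = (3 - 28)/(0 - 11) ≡ 4/18 mod 29. 18⁻¹ ≡ 21 (mod 29), so λ ≡ 26.
  x = λ² - 11 - 0 = 676 - 11 ≡ 27; y = λ·(11 - 27) - 28 ≡ 20. → (27, 20)
10P: (27, 20) + (0, 3). λ = (3 - 20)/(0 - 27) ≡ 12/2 mod 29. 2⁻¹ ≡ 15 (mod 29), so λ ≡ 6.
  x = λ² - 27 - 0 = 36 - 27 ≡ 9; y = λ·(27 - 9) - 20 ≡ 1. → (9, 1)
11P: (9, 1) + (0, 3). λ = (3 - 1)/(0 - 9) ≡ 2/20 mod 29. 20⁻¹ ≡ 16 (mod 29), so λ ≡ 3.
  x = λ² - 9 - 0 = 9 - 9 ≡ 0; y = λ·(9 - 0) - 1 ≡ 26. → (0, 26)
12P: (0, 26) + (0, 3): same x and y₁ ≡ -y₂, so the sum is O.
12P = O, so the order is 12.

12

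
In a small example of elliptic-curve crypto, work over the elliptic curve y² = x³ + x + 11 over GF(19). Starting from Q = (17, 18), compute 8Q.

Double-and-add on 8 = (1000)₂. Start with Q = (17, 18) for the leading 1-bit.
double: tangent at (17, 18): λ = (3·17² + 1)/(2·18) ≡ 13/17. 17⁻¹ ≡ 9 (mod 19) since 17·9 = 153 ≡ 1, so λ ≡ 13·9 ≡ 3.
  x = λ² - 17 - 17 = 9 - 34 ≡ 13; y = λ·(17 - 13) - 18 ≡ 13. → (13, 13)
double: tangent at (13, 13): λ = (3·13² + 1)/(2·13) ≡ 14/7. 7⁻¹ ≡ 11 (mod 19) since 7·11 = 77 ≡ 1, so λ ≡ 14·11 ≡ 2.
  x = λ² - 13 - 13 = 4 - 26 ≡ 16; y = λ·(13 - 16) - 13 ≡ 0. → (16, 0)
double: (16, 0) + (16, 0): same x and y₁ ≡ -y₂, so the sum is 𝒪.

O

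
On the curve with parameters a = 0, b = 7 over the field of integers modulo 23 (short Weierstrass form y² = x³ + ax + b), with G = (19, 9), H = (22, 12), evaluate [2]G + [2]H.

(15, 1)

First 2G:
Repeated addition: build up to 2G.
2G: tangent at (19, 9): λ = (3·19² + 0)/(2·9) ≡ 2/18. 18⁻¹ ≡ 9 (mod 23), so λ ≡ 2·9 ≡ 18.
  x = λ² - 19 - 19 = 324 - 38 ≡ 10; y = λ·(19 - 10) - 9 ≡ 15. → (10, 15)
2G = (10, 15).
Next 2H:
Repeated addition: build up to 2H.
2H: tangent at (22, 12): λ = (3·22² + 0)/(2·12) ≡ 3/1. 1⁻¹ ≡ 1 (mod 23) since 1·1 = 1 ≡ 1, so λ ≡ 3·1 ≡ 3.
  x = λ² - 22 - 22 = 9 - 44 ≡ 11; y = λ·(22 - 11) - 12 ≡ 21. → (11, 21)
2H = (11, 21).
Finally 2G + 2H:
(10, 15) + (11, 21). λ = (21 - 15)/(11 - 10) ≡ 6/1 mod 23. 1⁻¹ ≡ 1 (mod 23), so λ ≡ 6.
  x = λ² - 10 - 11 = 36 - 21 ≡ 15; y = λ·(10 - 15) - 15 ≡ 1. → (15, 1)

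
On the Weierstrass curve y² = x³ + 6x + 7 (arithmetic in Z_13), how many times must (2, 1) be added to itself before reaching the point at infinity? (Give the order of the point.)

2P: tangent at (2, 1): λ = (3·2² + 6)/(2·1) ≡ 5/2. 2⁻¹ ≡ 7 (mod 13), so λ ≡ 5·7 ≡ 9.
  x = λ² - 2 - 2 = 81 - 4 ≡ 12; y = λ·(2 - 12) - 1 ≡ 0. → (12, 0)
3P: (12, 0) + (2, 1). λ = (1 - 0)/(2 - 12) ≡ 1/3 mod 13. 3⁻¹ ≡ 9 (mod 13), so λ ≡ 9.
  x = λ² - 12 - 2 = 81 - 14 ≡ 2; y = λ·(12 - 2) - 0 ≡ 12. → (2, 12)
4P: (2, 12) + (2, 1): same x and y₁ ≡ -y₂, so the sum is the point at infinity.
4P = the point at infinity, so the order is 4.

4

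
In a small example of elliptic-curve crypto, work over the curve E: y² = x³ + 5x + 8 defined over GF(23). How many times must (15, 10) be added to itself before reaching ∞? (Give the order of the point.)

2P: tangent at (15, 10): λ = (3·15² + 5)/(2·10) ≡ 13/20. 20⁻¹ ≡ 15 (mod 23), so λ ≡ 13·15 ≡ 11.
  x = λ² - 15 - 15 = 121 - 30 ≡ 22; y = λ·(15 - 22) - 10 ≡ 5. → (22, 5)
3P: (22, 5) + (15, 10). λ = (10 - 5)/(15 - 22) ≡ 5/16 mod 23. 16⁻¹ ≡ 13 (mod 23) since 16·13 = 208 ≡ 1, so λ ≡ 19.
  x = λ² - 22 - 15 = 361 - 37 ≡ 2; y = λ·(22 - 2) - 5 ≡ 7. → (2, 7)
4P: (2, 7) + (15, 10). λ = (10 - 7)/(15 - 2) ≡ 3/13 mod 23. 13⁻¹ ≡ 16 (mod 23) since 13·16 = 208 ≡ 1, so λ ≡ 2.
  x = λ² - 2 - 15 = 4 - 17 ≡ 10; y = λ·(2 - 10) - 7 ≡ 0. → (10, 0)
5P: (10, 0) + (15, 10). λ = (10 - 0)/(15 - 10) ≡ 10/5 mod 23. 5⁻¹ ≡ 14 (mod 23), so λ ≡ 2.
  x = λ² - 10 - 15 = 4 - 25 ≡ 2; y = λ·(10 - 2) - 0 ≡ 16. → (2, 16)
6P: (2, 16) + (15, 10). λ = (10 - 16)/(15 - 2) ≡ 17/13 mod 23. 13⁻¹ ≡ 16 (mod 23) since 13·16 = 208 ≡ 1, so λ ≡ 19.
  x = λ² - 2 - 15 = 361 - 17 ≡ 22; y = λ·(2 - 22) - 16 ≡ 18. → (22, 18)
7P: (22, 18) + (15, 10). λ = (10 - 18)/(15 - 22) ≡ 15/16 mod 23. 16⁻¹ ≡ 13 (mod 23) since 16·13 = 208 ≡ 1, so λ ≡ 11.
  x = λ² - 22 - 15 = 121 - 37 ≡ 15; y = λ·(22 - 15) - 18 ≡ 13. → (15, 13)
8P: (15, 13) + (15, 10): same x and y₁ ≡ -y₂, so the sum is ∞.
8P = ∞, so the order is 8.

8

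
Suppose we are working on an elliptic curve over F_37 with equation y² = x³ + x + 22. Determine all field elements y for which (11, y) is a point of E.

x³ + 1x + 22 = 1364 ≡ 32 (mod 37).
32 is a non-residue mod 37; no y exists.

none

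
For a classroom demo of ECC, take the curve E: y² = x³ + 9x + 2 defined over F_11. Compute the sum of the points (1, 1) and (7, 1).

(3, 10)

(1, 1) + (7, 1). λ = (1 - 1)/(7 - 1) ≡ 0/6 mod 11. 6⁻¹ ≡ 2 (mod 11) since 6·2 = 12 ≡ 1, so λ ≡ 0.
  x = λ² - 1 - 7 = 0 - 8 ≡ 3; y = λ·(1 - 3) - 1 ≡ 10. → (3, 10)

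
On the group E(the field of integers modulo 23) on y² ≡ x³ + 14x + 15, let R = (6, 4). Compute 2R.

(15, 14)

tangent at (6, 4): λ = (3·6² + 14)/(2·4) ≡ 7/8. 8⁻¹ ≡ 3 (mod 23), so λ ≡ 7·3 ≡ 21.
  x = λ² - 6 - 6 = 441 - 12 ≡ 15; y = λ·(6 - 15) - 4 ≡ 14. → (15, 14)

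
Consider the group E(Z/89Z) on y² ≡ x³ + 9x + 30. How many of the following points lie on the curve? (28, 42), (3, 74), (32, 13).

(28, 42): 42² ≡ 73, rhs ≡ 73 → on.
(3, 74): 74² ≡ 47, rhs ≡ 84 → off.
(32, 13): 13² ≡ 80, rhs ≡ 67 → off.

1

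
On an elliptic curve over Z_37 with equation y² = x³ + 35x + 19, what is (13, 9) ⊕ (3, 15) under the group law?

(13, 9) + (3, 15). λ = (15 - 9)/(3 - 13) ≡ 6/27 mod 37. 27⁻¹ ≡ 11 (mod 37) since 27·11 = 297 ≡ 1, so λ ≡ 29.
  x = λ² - 13 - 3 = 841 - 16 ≡ 11; y = λ·(13 - 11) - 9 ≡ 12. → (11, 12)

(11, 12)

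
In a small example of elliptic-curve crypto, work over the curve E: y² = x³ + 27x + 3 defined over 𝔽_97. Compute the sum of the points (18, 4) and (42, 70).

(87, 73)

(18, 4) + (42, 70). λ = (70 - 4)/(42 - 18) ≡ 66/24 mod 97. 24⁻¹ ≡ 93 (mod 97) since 24·93 = 2232 ≡ 1, so λ ≡ 27.
  x = λ² - 18 - 42 = 729 - 60 ≡ 87; y = λ·(18 - 87) - 4 ≡ 73. → (87, 73)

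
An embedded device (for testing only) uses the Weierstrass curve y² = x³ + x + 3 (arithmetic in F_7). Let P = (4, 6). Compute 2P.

(6, 1)

tangent at (4, 6): λ = (3·4² + 1)/(2·6) ≡ 0/5. 5⁻¹ ≡ 3 (mod 7), so λ ≡ 0·3 ≡ 0.
  x = λ² - 4 - 4 = 0 - 8 ≡ 6; y = λ·(4 - 6) - 6 ≡ 1. → (6, 1)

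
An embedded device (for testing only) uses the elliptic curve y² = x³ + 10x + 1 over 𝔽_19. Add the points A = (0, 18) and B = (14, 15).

(16, 18)

(0, 18) + (14, 15). λ = (15 - 18)/(14 - 0) ≡ 16/14 mod 19. 14⁻¹ ≡ 15 (mod 19), so λ ≡ 12.
  x = λ² - 0 - 14 = 144 - 14 ≡ 16; y = λ·(0 - 16) - 18 ≡ 18. → (16, 18)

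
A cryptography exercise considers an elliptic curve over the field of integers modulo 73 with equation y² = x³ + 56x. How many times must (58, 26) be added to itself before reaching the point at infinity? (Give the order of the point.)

6

2P: tangent at (58, 26): λ = (3·58² + 56)/(2·26) ≡ 1/52. 52⁻¹ ≡ 66 (mod 73) since 52·66 = 3432 ≡ 1, so λ ≡ 1·66 ≡ 66.
  x = λ² - 58 - 58 = 4356 - 116 ≡ 6; y = λ·(58 - 6) - 26 ≡ 48. → (6, 48)
3P: (6, 48) + (58, 26). λ = (26 - 48)/(58 - 6) ≡ 51/52 mod 73. 52⁻¹ ≡ 66 (mod 73), so λ ≡ 8.
  x = λ² - 6 - 58 = 64 - 64 ≡ 0; y = λ·(6 - 0) - 48 ≡ 0. → (0, 0)
4P: (0, 0) + (58, 26). λ = (26 - 0)/(58 - 0) ≡ 26/58 mod 73. 58⁻¹ ≡ 34 (mod 73), so λ ≡ 8.
  x = λ² - 0 - 58 = 64 - 58 ≡ 6; y = λ·(0 - 6) - 0 ≡ 25. → (6, 25)
5P: (6, 25) + (58, 26). λ = (26 - 25)/(58 - 6) ≡ 1/52 mod 73. 52⁻¹ ≡ 66 (mod 73) since 52·66 = 3432 ≡ 1, so λ ≡ 66.
  x = λ² - 6 - 58 = 4356 - 64 ≡ 58; y = λ·(6 - 58) - 25 ≡ 47. → (58, 47)
6P: (58, 47) + (58, 26): same x and y₁ ≡ -y₂, so the sum is the point at infinity.
6P = the point at infinity, so the order is 6.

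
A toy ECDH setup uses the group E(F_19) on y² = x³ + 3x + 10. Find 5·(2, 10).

(18, 14)

Write G = (2, 10).
Double-and-add on 5 = (101)₂. Start with G = (2, 10) for the leading 1-bit.
double: tangent at (2, 10): λ = (3·2² + 3)/(2·10) ≡ 15/1. 1⁻¹ ≡ 1 (mod 19), so λ ≡ 15·1 ≡ 15.
  x = λ² - 2 - 2 = 225 - 4 ≡ 12; y = λ·(2 - 12) - 10 ≡ 11. → (12, 11)
double: tangent at (12, 11): λ = (3·12² + 3)/(2·11) ≡ 17/3. 3⁻¹ ≡ 13 (mod 19), so λ ≡ 17·13 ≡ 12.
  x = λ² - 12 - 12 = 144 - 24 ≡ 6; y = λ·(12 - 6) - 11 ≡ 4. → (6, 4)
add G: (6, 4) + (2, 10). λ = (10 - 4)/(2 - 6) ≡ 6/15 mod 19. 15⁻¹ ≡ 14 (mod 19), so λ ≡ 8.
  x = λ² - 6 - 2 = 64 - 8 ≡ 18; y = λ·(6 - 18) - 4 ≡ 14. → (18, 14)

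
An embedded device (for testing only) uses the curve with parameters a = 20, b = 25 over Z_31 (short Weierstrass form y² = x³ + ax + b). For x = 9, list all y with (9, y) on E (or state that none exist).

2, 29

x³ + 20x + 25 = 934 ≡ 4 (mod 31).
Square roots of 4 mod 31: 2 and 29 (since 2² = 4 ≡ 4).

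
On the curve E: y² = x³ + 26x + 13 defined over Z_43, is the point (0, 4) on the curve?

y² = 4² ≡ 16; x³ + 26x + 13 = 13 ≡ 13 (mod 43). 16 ≠ 13.

no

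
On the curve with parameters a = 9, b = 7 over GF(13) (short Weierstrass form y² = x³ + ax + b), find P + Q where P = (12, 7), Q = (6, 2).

(4, 4)

(12, 7) + (6, 2). λ = (2 - 7)/(6 - 12) ≡ 8/7 mod 13. 7⁻¹ ≡ 2 (mod 13) since 7·2 = 14 ≡ 1, so λ ≡ 3.
  x = λ² - 12 - 6 = 9 - 18 ≡ 4; y = λ·(12 - 4) - 7 ≡ 4. → (4, 4)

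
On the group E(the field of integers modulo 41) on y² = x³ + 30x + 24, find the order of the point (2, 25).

5

2P: tangent at (2, 25): λ = (3·2² + 30)/(2·25) ≡ 1/9. 9⁻¹ ≡ 32 (mod 41) since 9·32 = 288 ≡ 1, so λ ≡ 1·32 ≡ 32.
  x = λ² - 2 - 2 = 1024 - 4 ≡ 36; y = λ·(2 - 36) - 25 ≡ 35. → (36, 35)
3P: (36, 35) + (2, 25). λ = (25 - 35)/(2 - 36) ≡ 31/7 mod 41. 7⁻¹ ≡ 6 (mod 41), so λ ≡ 22.
  x = λ² - 36 - 2 = 484 - 38 ≡ 36; y = λ·(36 - 36) - 35 ≡ 6. → (36, 6)
4P: (36, 6) + (2, 25). λ = (25 - 6)/(2 - 36) ≡ 19/7 mod 41. 7⁻¹ ≡ 6 (mod 41), so λ ≡ 32.
  x = λ² - 36 - 2 = 1024 - 38 ≡ 2; y = λ·(36 - 2) - 6 ≡ 16. → (2, 16)
5P: (2, 16) + (2, 25): same x and y₁ ≡ -y₂, so the sum is the point at infinity.
5P = the point at infinity, so the order is 5.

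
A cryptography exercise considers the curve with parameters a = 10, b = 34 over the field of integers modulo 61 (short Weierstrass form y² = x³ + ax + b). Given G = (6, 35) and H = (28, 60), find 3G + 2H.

First 3G:
Repeated addition: build up to 3G.
2G: tangent at (6, 35): λ = (3·6² + 10)/(2·35) ≡ 57/9. 9⁻¹ ≡ 34 (mod 61), so λ ≡ 57·34 ≡ 47.
  x = λ² - 6 - 6 = 2209 - 12 ≡ 1; y = λ·(6 - 1) - 35 ≡ 17. → (1, 17)
3G: (1, 17) + (6, 35). λ = (35 - 17)/(6 - 1) ≡ 18/5 mod 61. 5⁻¹ ≡ 49 (mod 61), so λ ≡ 28.
  x = λ² - 1 - 6 = 784 - 7 ≡ 45; y = λ·(1 - 45) - 17 ≡ 32. → (45, 32)
3G = (45, 32).
Next 2H:
Repeated addition: build up to 2H.
2H: tangent at (28, 60): λ = (3·28² + 10)/(2·60) ≡ 44/59. 59⁻¹ ≡ 30 (mod 61), so λ ≡ 44·30 ≡ 39.
  x = λ² - 28 - 28 = 1521 - 56 ≡ 1; y = λ·(28 - 1) - 60 ≡ 17. → (1, 17)
2H = (1, 17).
Finally 3G + 2H:
(45, 32) + (1, 17). λ = (17 - 32)/(1 - 45) ≡ 46/17 mod 61. 17⁻¹ ≡ 18 (mod 61), so λ ≡ 35.
  x = λ² - 45 - 1 = 1225 - 46 ≡ 20; y = λ·(45 - 20) - 32 ≡ 50. → (20, 50)

(20, 50)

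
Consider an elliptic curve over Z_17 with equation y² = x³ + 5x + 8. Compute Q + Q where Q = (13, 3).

tangent at (13, 3): λ = (3·13² + 5)/(2·3) ≡ 2/6. 6⁻¹ ≡ 3 (mod 17) since 6·3 = 18 ≡ 1, so λ ≡ 2·3 ≡ 6.
  x = λ² - 13 - 13 = 36 - 26 ≡ 10; y = λ·(13 - 10) - 3 ≡ 15. → (10, 15)

(10, 15)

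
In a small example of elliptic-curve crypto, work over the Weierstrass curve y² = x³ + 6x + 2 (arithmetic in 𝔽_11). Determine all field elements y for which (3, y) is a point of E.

5, 6

x³ + 6x + 2 = 47 ≡ 3 (mod 11).
Square roots of 3 mod 11: 5 and 6 (since 5² = 25 ≡ 3).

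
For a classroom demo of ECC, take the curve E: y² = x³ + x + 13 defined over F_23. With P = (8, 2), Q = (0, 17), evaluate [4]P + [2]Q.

First 4P:
Repeated addition: build up to 4P.
2P: tangent at (8, 2): λ = (3·8² + 1)/(2·2) ≡ 9/4. 4⁻¹ ≡ 6 (mod 23), so λ ≡ 9·6 ≡ 8.
  x = λ² - 8 - 8 = 64 - 16 ≡ 2; y = λ·(8 - 2) - 2 ≡ 0. → (2, 0)
3P: (2, 0) + (8, 2). λ = (2 - 0)/(8 - 2) ≡ 2/6 mod 23. 6⁻¹ ≡ 4 (mod 23), so λ ≡ 8.
  x = λ² - 2 - 8 = 64 - 10 ≡ 8; y = λ·(2 - 8) - 0 ≡ 21. → (8, 21)
4P: (8, 21) + (8, 2): same x and y₁ ≡ -y₂, so the sum is O.
4P = O.
Next 2Q:
Repeated addition: build up to 2Q.
2Q: tangent at (0, 17): λ = (3·0² + 1)/(2·17) ≡ 1/11. 11⁻¹ ≡ 21 (mod 23) since 11·21 = 231 ≡ 1, so λ ≡ 1·21 ≡ 21.
  x = λ² - 0 - 0 = 441 - 0 ≡ 4; y = λ·(0 - 4) - 17 ≡ 14. → (4, 14)
2Q = (4, 14).
Finally 4P + 2Q:
O + (4, 14) = (4, 14) (identity).

(4, 14)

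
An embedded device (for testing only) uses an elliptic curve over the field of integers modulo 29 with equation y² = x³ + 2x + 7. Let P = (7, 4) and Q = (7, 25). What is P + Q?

O

The two points share x = 7 and their y-coordinates satisfy 4 + 25 ≡ 0 (mod 29), so they are inverses. Their sum is 𝒪.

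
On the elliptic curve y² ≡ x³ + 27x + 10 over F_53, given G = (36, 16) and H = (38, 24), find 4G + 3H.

First 4G:
Repeated addition: build up to 4G.
2G: tangent at (36, 16): λ = (3·36² + 27)/(2·16) ≡ 46/32. 32⁻¹ ≡ 5 (mod 53), so λ ≡ 46·5 ≡ 18.
  x = λ² - 36 - 36 = 324 - 72 ≡ 40; y = λ·(36 - 40) - 16 ≡ 18. → (40, 18)
3G: (40, 18) + (36, 16). λ = (16 - 18)/(36 - 40) ≡ 51/49 mod 53. 49⁻¹ ≡ 13 (mod 53) since 49·13 = 637 ≡ 1, so λ ≡ 27.
  x = λ² - 40 - 36 = 729 - 76 ≡ 17; y = λ·(40 - 17) - 18 ≡ 20. → (17, 20)
4G: (17, 20) + (36, 16). λ = (16 - 20)/(36 - 17) ≡ 49/19 mod 53. 19⁻¹ ≡ 14 (mod 53) since 19·14 = 266 ≡ 1, so λ ≡ 50.
  x = λ² - 17 - 36 = 2500 - 53 ≡ 9; y = λ·(17 - 9) - 20 ≡ 9. → (9, 9)
4G = (9, 9).
Next 3H:
Repeated addition: build up to 3H.
2H: tangent at (38, 24): λ = (3·38² + 27)/(2·24) ≡ 13/48. 48⁻¹ ≡ 21 (mod 53) since 48·21 = 1008 ≡ 1, so λ ≡ 13·21 ≡ 8.
  x = λ² - 38 - 38 = 64 - 76 ≡ 41; y = λ·(38 - 41) - 24 ≡ 5. → (41, 5)
3H: (41, 5) + (38, 24). λ = (24 - 5)/(38 - 41) ≡ 19/50 mod 53. 50⁻¹ ≡ 35 (mod 53), so λ ≡ 29.
  x = λ² - 41 - 38 = 841 - 79 ≡ 20; y = λ·(41 - 20) - 5 ≡ 21. → (20, 21)
3H = (20, 21).
Finally 4G + 3H:
(9, 9) + (20, 21). λ = (21 - 9)/(20 - 9) ≡ 12/11 mod 53. 11⁻¹ ≡ 29 (mod 53) since 11·29 = 319 ≡ 1, so λ ≡ 30.
  x = λ² - 9 - 20 = 900 - 29 ≡ 23; y = λ·(9 - 23) - 9 ≡ 48. → (23, 48)

(23, 48)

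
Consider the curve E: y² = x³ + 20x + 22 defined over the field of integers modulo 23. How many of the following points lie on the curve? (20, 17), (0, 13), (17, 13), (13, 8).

(20, 17): 17² ≡ 13, rhs ≡ 4 → off.
(0, 13): 13² ≡ 8, rhs ≡ 22 → off.
(17, 13): 13² ≡ 8, rhs ≡ 8 → on.
(13, 8): 8² ≡ 18, rhs ≡ 18 → on.

2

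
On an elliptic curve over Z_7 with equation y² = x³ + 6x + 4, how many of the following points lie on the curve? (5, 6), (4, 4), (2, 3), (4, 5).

0

(5, 6): 6² ≡ 1, rhs ≡ 5 → off.
(4, 4): 4² ≡ 2, rhs ≡ 1 → off.
(2, 3): 3² ≡ 2, rhs ≡ 3 → off.
(4, 5): 5² ≡ 4, rhs ≡ 1 → off.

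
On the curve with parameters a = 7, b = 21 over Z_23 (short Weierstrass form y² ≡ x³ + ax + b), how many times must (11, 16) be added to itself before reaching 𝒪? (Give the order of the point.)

9

2P: tangent at (11, 16): λ = (3·11² + 7)/(2·16) ≡ 2/9. 9⁻¹ ≡ 18 (mod 23) since 9·18 = 162 ≡ 1, so λ ≡ 2·18 ≡ 13.
  x = λ² - 11 - 11 = 169 - 22 ≡ 9; y = λ·(11 - 9) - 16 ≡ 10. → (9, 10)
3P: (9, 10) + (11, 16). λ = (16 - 10)/(11 - 9) ≡ 6/2 mod 23. 2⁻¹ ≡ 12 (mod 23), so λ ≡ 3.
  x = λ² - 9 - 11 = 9 - 20 ≡ 12; y = λ·(9 - 12) - 10 ≡ 4. → (12, 4)
4P: (12, 4) + (11, 16). λ = (16 - 4)/(11 - 12) ≡ 12/22 mod 23. 22⁻¹ ≡ 22 (mod 23), so λ ≡ 11.
  x = λ² - 12 - 11 = 121 - 23 ≡ 6; y = λ·(12 - 6) - 4 ≡ 16. → (6, 16)
5P: (6, 16) + (11, 16). λ = (16 - 16)/(11 - 6) ≡ 0/5 mod 23. 5⁻¹ ≡ 14 (mod 23), so λ ≡ 0.
  x = λ² - 6 - 11 = 0 - 17 ≡ 6; y = λ·(6 - 6) - 16 ≡ 7. → (6, 7)
6P: (6, 7) + (11, 16). λ = (16 - 7)/(11 - 6) ≡ 9/5 mod 23. 5⁻¹ ≡ 14 (mod 23), so λ ≡ 11.
  x = λ² - 6 - 11 = 121 - 17 ≡ 12; y = λ·(6 - 12) - 7 ≡ 19. → (12, 19)
7P: (12, 19) + (11, 16). λ = (16 - 19)/(11 - 12) ≡ 20/22 mod 23. 22⁻¹ ≡ 22 (mod 23) since 22·22 = 484 ≡ 1, so λ ≡ 3.
  x = λ² - 12 - 11 = 9 - 23 ≡ 9; y = λ·(12 - 9) - 19 ≡ 13. → (9, 13)
8P: (9, 13) + (11, 16). λ = (16 - 13)/(11 - 9) ≡ 3/2 mod 23. 2⁻¹ ≡ 12 (mod 23), so λ ≡ 13.
  x = λ² - 9 - 11 = 169 - 20 ≡ 11; y = λ·(9 - 11) - 13 ≡ 7. → (11, 7)
9P: (11, 7) + (11, 16): same x and y₁ ≡ -y₂, so the sum is 𝒪.
9P = 𝒪, so the order is 9.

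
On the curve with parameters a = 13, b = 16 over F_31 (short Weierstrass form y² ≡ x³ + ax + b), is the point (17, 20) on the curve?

y² = 20² ≡ 28; x³ + 13x + 16 = 5150 ≡ 4 (mod 31). 28 ≠ 4.

no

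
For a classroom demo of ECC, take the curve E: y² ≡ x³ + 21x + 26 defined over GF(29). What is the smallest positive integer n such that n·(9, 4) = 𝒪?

9

2P: tangent at (9, 4): λ = (3·9² + 21)/(2·4) ≡ 3/8. 8⁻¹ ≡ 11 (mod 29) since 8·11 = 88 ≡ 1, so λ ≡ 3·11 ≡ 4.
  x = λ² - 9 - 9 = 16 - 18 ≡ 27; y = λ·(9 - 27) - 4 ≡ 11. → (27, 11)
3P: (27, 11) + (9, 4). λ = (4 - 11)/(9 - 27) ≡ 22/11 mod 29. 11⁻¹ ≡ 8 (mod 29) since 11·8 = 88 ≡ 1, so λ ≡ 2.
  x = λ² - 27 - 9 = 4 - 36 ≡ 26; y = λ·(27 - 26) - 11 ≡ 20. → (26, 20)
4P: (26, 20) + (9, 4). λ = (4 - 20)/(9 - 26) ≡ 13/12 mod 29. 12⁻¹ ≡ 17 (mod 29), so λ ≡ 18.
  x = λ² - 26 - 9 = 324 - 35 ≡ 28; y = λ·(26 - 28) - 20 ≡ 2. → (28, 2)
5P: (28, 2) + (9, 4). λ = (4 - 2)/(9 - 28) ≡ 2/10 mod 29. 10⁻¹ ≡ 3 (mod 29), so λ ≡ 6.
  x = λ² - 28 - 9 = 36 - 37 ≡ 28; y = λ·(28 - 28) - 2 ≡ 27. → (28, 27)
6P: (28, 27) + (9, 4). λ = (4 - 27)/(9 - 28) ≡ 6/10 mod 29. 10⁻¹ ≡ 3 (mod 29) since 10·3 = 30 ≡ 1, so λ ≡ 18.
  x = λ² - 28 - 9 = 324 - 37 ≡ 26; y = λ·(28 - 26) - 27 ≡ 9. → (26, 9)
7P: (26, 9) + (9, 4). λ = (4 - 9)/(9 - 26) ≡ 24/12 mod 29. 12⁻¹ ≡ 17 (mod 29) since 12·17 = 204 ≡ 1, so λ ≡ 2.
  x = λ² - 26 - 9 = 4 - 35 ≡ 27; y = λ·(26 - 27) - 9 ≡ 18. → (27, 18)
8P: (27, 18) + (9, 4). λ = (4 - 18)/(9 - 27) ≡ 15/11 mod 29. 11⁻¹ ≡ 8 (mod 29) since 11·8 = 88 ≡ 1, so λ ≡ 4.
  x = λ² - 27 - 9 = 16 - 36 ≡ 9; y = λ·(27 - 9) - 18 ≡ 25. → (9, 25)
9P: (9, 25) + (9, 4): same x and y₁ ≡ -y₂, so the sum is 𝒪.
9P = 𝒪, so the order is 9.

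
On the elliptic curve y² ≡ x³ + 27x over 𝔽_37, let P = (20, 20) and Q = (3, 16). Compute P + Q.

(17, 9)

(20, 20) + (3, 16). λ = (16 - 20)/(3 - 20) ≡ 33/20 mod 37. 20⁻¹ ≡ 13 (mod 37), so λ ≡ 22.
  x = λ² - 20 - 3 = 484 - 23 ≡ 17; y = λ·(20 - 17) - 20 ≡ 9. → (17, 9)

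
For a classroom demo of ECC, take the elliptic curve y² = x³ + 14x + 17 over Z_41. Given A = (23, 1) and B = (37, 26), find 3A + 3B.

(10, 38)

First 3A:
Repeated addition: build up to 3A.
2A: tangent at (23, 1): λ = (3·23² + 14)/(2·1) ≡ 2/2. 2⁻¹ ≡ 21 (mod 41) since 2·21 = 42 ≡ 1, so λ ≡ 2·21 ≡ 1.
  x = λ² - 23 - 23 = 1 - 46 ≡ 37; y = λ·(23 - 37) - 1 ≡ 26. → (37, 26)
3A: (37, 26) + (23, 1). λ = (1 - 26)/(23 - 37) ≡ 16/27 mod 41. 27⁻¹ ≡ 38 (mod 41) since 27·38 = 1026 ≡ 1, so λ ≡ 34.
  x = λ² - 37 - 23 = 1156 - 60 ≡ 30; y = λ·(37 - 30) - 26 ≡ 7. → (30, 7)
3A = (30, 7).
Next 3B:
Repeated addition: build up to 3B.
2B: tangent at (37, 26): λ = (3·37² + 14)/(2·26) ≡ 21/11. 11⁻¹ ≡ 15 (mod 41), so λ ≡ 21·15 ≡ 28.
  x = λ² - 37 - 37 = 784 - 74 ≡ 13; y = λ·(37 - 13) - 26 ≡ 31. → (13, 31)
3B: (13, 31) + (37, 26). λ = (26 - 31)/(37 - 13) ≡ 36/24 mod 41. 24⁻¹ ≡ 12 (mod 41), so λ ≡ 22.
  x = λ² - 13 - 37 = 484 - 50 ≡ 24; y = λ·(13 - 24) - 31 ≡ 14. → (24, 14)
3B = (24, 14).
Finally 3A + 3B:
(30, 7) + (24, 14). λ = (14 - 7)/(24 - 30) ≡ 7/35 mod 41. 35⁻¹ ≡ 34 (mod 41) since 35·34 = 1190 ≡ 1, so λ ≡ 33.
  x = λ² - 30 - 24 = 1089 - 54 ≡ 10; y = λ·(30 - 10) - 7 ≡ 38. → (10, 38)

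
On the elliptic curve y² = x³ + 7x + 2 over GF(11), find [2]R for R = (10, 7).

(7, 3)

tangent at (10, 7): λ = (3·10² + 7)/(2·7) ≡ 10/3. 3⁻¹ ≡ 4 (mod 11), so λ ≡ 10·4 ≡ 7.
  x = λ² - 10 - 10 = 49 - 20 ≡ 7; y = λ·(10 - 7) - 7 ≡ 3. → (7, 3)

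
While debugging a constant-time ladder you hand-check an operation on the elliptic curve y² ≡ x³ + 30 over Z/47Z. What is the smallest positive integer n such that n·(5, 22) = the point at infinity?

2P: tangent at (5, 22): λ = (3·5² + 0)/(2·22) ≡ 28/44. 44⁻¹ ≡ 31 (mod 47) since 44·31 = 1364 ≡ 1, so λ ≡ 28·31 ≡ 22.
  x = λ² - 5 - 5 = 484 - 10 ≡ 4; y = λ·(5 - 4) - 22 ≡ 0. → (4, 0)
3P: (4, 0) + (5, 22). λ = (22 - 0)/(5 - 4) ≡ 22/1 mod 47. 1⁻¹ ≡ 1 (mod 47) since 1·1 = 1 ≡ 1, so λ ≡ 22.
  x = λ² - 4 - 5 = 484 - 9 ≡ 5; y = λ·(4 - 5) - 0 ≡ 25. → (5, 25)
4P: (5, 25) + (5, 22): same x and y₁ ≡ -y₂, so the sum is the point at infinity.
4P = the point at infinity, so the order is 4.

4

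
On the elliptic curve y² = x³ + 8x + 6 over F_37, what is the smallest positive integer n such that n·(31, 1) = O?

2P: tangent at (31, 1): λ = (3·31² + 8)/(2·1) ≡ 5/2. 2⁻¹ ≡ 19 (mod 37) since 2·19 = 38 ≡ 1, so λ ≡ 5·19 ≡ 21.
  x = λ² - 31 - 31 = 441 - 62 ≡ 9; y = λ·(31 - 9) - 1 ≡ 17. → (9, 17)
3P: (9, 17) + (31, 1). λ = (1 - 17)/(31 - 9) ≡ 21/22 mod 37. 22⁻¹ ≡ 32 (mod 37) since 22·32 = 704 ≡ 1, so λ ≡ 6.
  x = λ² - 9 - 31 = 36 - 40 ≡ 33; y = λ·(9 - 33) - 17 ≡ 24. → (33, 24)
4P: (33, 24) + (31, 1). λ = (1 - 24)/(31 - 33) ≡ 14/35 mod 37. 35⁻¹ ≡ 18 (mod 37) since 35·18 = 630 ≡ 1, so λ ≡ 30.
  x = λ² - 33 - 31 = 900 - 64 ≡ 22; y = λ·(33 - 22) - 24 ≡ 10. → (22, 10)
5P: (22, 10) + (31, 1). λ = (1 - 10)/(31 - 22) ≡ 28/9 mod 37. 9⁻¹ ≡ 33 (mod 37), so λ ≡ 36.
  x = λ² - 22 - 31 = 1296 - 53 ≡ 22; y = λ·(22 - 22) - 10 ≡ 27. → (22, 27)
6P: (22, 27) + (31, 1). λ = (1 - 27)/(31 - 22) ≡ 11/9 mod 37. 9⁻¹ ≡ 33 (mod 37), so λ ≡ 30.
  x = λ² - 22 - 31 = 900 - 53 ≡ 33; y = λ·(22 - 33) - 27 ≡ 13. → (33, 13)
7P: (33, 13) + (31, 1). λ = (1 - 13)/(31 - 33) ≡ 25/35 mod 37. 35⁻¹ ≡ 18 (mod 37) since 35·18 = 630 ≡ 1, so λ ≡ 6.
  x = λ² - 33 - 31 = 36 - 64 ≡ 9; y = λ·(33 - 9) - 13 ≡ 20. → (9, 20)
8P: (9, 20) + (31, 1). λ = (1 - 20)/(31 - 9) ≡ 18/22 mod 37. 22⁻¹ ≡ 32 (mod 37) since 22·32 = 704 ≡ 1, so λ ≡ 21.
  x = λ² - 9 - 31 = 441 - 40 ≡ 31; y = λ·(9 - 31) - 20 ≡ 36. → (31, 36)
9P: (31, 36) + (31, 1): same x and y₁ ≡ -y₂, so the sum is O.
9P = O, so the order is 9.

9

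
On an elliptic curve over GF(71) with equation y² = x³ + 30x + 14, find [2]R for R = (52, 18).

(24, 43)

tangent at (52, 18): λ = (3·52² + 30)/(2·18) ≡ 48/36. 36⁻¹ ≡ 2 (mod 71) since 36·2 = 72 ≡ 1, so λ ≡ 48·2 ≡ 25.
  x = λ² - 52 - 52 = 625 - 104 ≡ 24; y = λ·(52 - 24) - 18 ≡ 43. → (24, 43)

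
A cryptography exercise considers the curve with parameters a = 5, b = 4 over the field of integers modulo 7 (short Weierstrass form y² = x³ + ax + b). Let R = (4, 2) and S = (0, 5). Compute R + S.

(4, 5)

(4, 2) + (0, 5). λ = (5 - 2)/(0 - 4) ≡ 3/3 mod 7. 3⁻¹ ≡ 5 (mod 7), so λ ≡ 1.
  x = λ² - 4 - 0 = 1 - 4 ≡ 4; y = λ·(4 - 4) - 2 ≡ 5. → (4, 5)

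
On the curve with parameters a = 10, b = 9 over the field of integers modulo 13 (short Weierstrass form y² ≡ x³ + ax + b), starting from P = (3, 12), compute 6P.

Double-and-add on 6 = (110)₂. Start with P = (3, 12) for the leading 1-bit.
double: tangent at (3, 12): λ = (3·3² + 10)/(2·12) ≡ 11/11. 11⁻¹ ≡ 6 (mod 13), so λ ≡ 11·6 ≡ 1.
  x = λ² - 3 - 3 = 1 - 6 ≡ 8; y = λ·(3 - 8) - 12 ≡ 9. → (8, 9)
add P: (8, 9) + (3, 12). λ = (12 - 9)/(3 - 8) ≡ 3/8 mod 13. 8⁻¹ ≡ 5 (mod 13) since 8·5 = 40 ≡ 1, so λ ≡ 2.
  x = λ² - 8 - 3 = 4 - 11 ≡ 6; y = λ·(8 - 6) - 9 ≡ 8. → (6, 8)
double: tangent at (6, 8): λ = (3·6² + 10)/(2·8) ≡ 1/3. 3⁻¹ ≡ 9 (mod 13) since 3·9 = 27 ≡ 1, so λ ≡ 1·9 ≡ 9.
  x = λ² - 6 - 6 = 81 - 12 ≡ 4; y = λ·(6 - 4) - 8 ≡ 10. → (4, 10)

(4, 10)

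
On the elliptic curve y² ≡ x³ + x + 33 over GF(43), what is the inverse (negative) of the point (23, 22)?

-(23, 22) = (23, -22 mod 43) = (23, 21).

(23, 21)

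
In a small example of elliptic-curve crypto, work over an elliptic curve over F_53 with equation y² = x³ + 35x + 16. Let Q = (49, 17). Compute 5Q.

(8, 15)

Double-and-add on 5 = (101)₂. Start with Q = (49, 17) for the leading 1-bit.
double: tangent at (49, 17): λ = (3·49² + 35)/(2·17) ≡ 30/34. 34⁻¹ ≡ 39 (mod 53), so λ ≡ 30·39 ≡ 4.
  x = λ² - 49 - 49 = 16 - 98 ≡ 24; y = λ·(49 - 24) - 17 ≡ 30. → (24, 30)
double: tangent at (24, 30): λ = (3·24² + 35)/(2·30) ≡ 14/7. 7⁻¹ ≡ 38 (mod 53) since 7·38 = 266 ≡ 1, so λ ≡ 14·38 ≡ 2.
  x = λ² - 24 - 24 = 4 - 48 ≡ 9; y = λ·(24 - 9) - 30 ≡ 0. → (9, 0)
add Q: (9, 0) + (49, 17). λ = (17 - 0)/(49 - 9) ≡ 17/40 mod 53. 40⁻¹ ≡ 4 (mod 53) since 40·4 = 160 ≡ 1, so λ ≡ 15.
  x = λ² - 9 - 49 = 225 - 58 ≡ 8; y = λ·(9 - 8) - 0 ≡ 15. → (8, 15)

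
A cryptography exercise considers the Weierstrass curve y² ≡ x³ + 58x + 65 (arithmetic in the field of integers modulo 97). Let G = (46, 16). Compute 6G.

(29, 72)

Double-and-add on 6 = (110)₂. Start with G = (46, 16) for the leading 1-bit.
double: tangent at (46, 16): λ = (3·46² + 58)/(2·16) ≡ 4/32. 32⁻¹ ≡ 94 (mod 97), so λ ≡ 4·94 ≡ 85.
  x = λ² - 46 - 46 = 7225 - 92 ≡ 52; y = λ·(46 - 52) - 16 ≡ 56. → (52, 56)
add G: (52, 56) + (46, 16). λ = (16 - 56)/(46 - 52) ≡ 57/91 mod 97. 91⁻¹ ≡ 16 (mod 97), so λ ≡ 39.
  x = λ² - 52 - 46 = 1521 - 98 ≡ 65; y = λ·(52 - 65) - 56 ≡ 19. → (65, 19)
double: tangent at (65, 19): λ = (3·65² + 58)/(2·19) ≡ 26/38. 38⁻¹ ≡ 23 (mod 97), so λ ≡ 26·23 ≡ 16.
  x = λ² - 65 - 65 = 256 - 130 ≡ 29; y = λ·(65 - 29) - 19 ≡ 72. → (29, 72)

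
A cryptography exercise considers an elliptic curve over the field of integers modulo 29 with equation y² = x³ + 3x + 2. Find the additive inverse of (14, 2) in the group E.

-(14, 2) = (14, -2 mod 29) = (14, 27).

(14, 27)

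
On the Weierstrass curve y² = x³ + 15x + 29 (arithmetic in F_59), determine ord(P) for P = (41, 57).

2P: tangent at (41, 57): λ = (3·41² + 15)/(2·57) ≡ 43/55. 55⁻¹ ≡ 44 (mod 59), so λ ≡ 43·44 ≡ 4.
  x = λ² - 41 - 41 = 16 - 82 ≡ 52; y = λ·(41 - 52) - 57 ≡ 17. → (52, 17)
3P: (52, 17) + (41, 57). λ = (57 - 17)/(41 - 52) ≡ 40/48 mod 59. 48⁻¹ ≡ 16 (mod 59) since 48·16 = 768 ≡ 1, so λ ≡ 50.
  x = λ² - 52 - 41 = 2500 - 93 ≡ 47; y = λ·(52 - 47) - 17 ≡ 56. → (47, 56)
4P: (47, 56) + (41, 57). λ = (57 - 56)/(41 - 47) ≡ 1/53 mod 59. 53⁻¹ ≡ 49 (mod 59), so λ ≡ 49.
  x = λ² - 47 - 41 = 2401 - 88 ≡ 12; y = λ·(47 - 12) - 56 ≡ 7. → (12, 7)
5P: (12, 7) + (41, 57). λ = (57 - 7)/(41 - 12) ≡ 50/29 mod 59. 29⁻¹ ≡ 57 (mod 59), so λ ≡ 18.
  x = λ² - 12 - 41 = 324 - 53 ≡ 35; y = λ·(12 - 35) - 7 ≡ 51. → (35, 51)
6P: (35, 51) + (41, 57). λ = (57 - 51)/(41 - 35) ≡ 6/6 mod 59. 6⁻¹ ≡ 10 (mod 59), so λ ≡ 1.
  x = λ² - 35 - 41 = 1 - 76 ≡ 43; y = λ·(35 - 43) - 51 ≡ 0. → (43, 0)
7P: (43, 0) + (41, 57). λ = (57 - 0)/(41 - 43) ≡ 57/57 mod 59. 57⁻¹ ≡ 29 (mod 59), so λ ≡ 1.
  x = λ² - 43 - 41 = 1 - 84 ≡ 35; y = λ·(43 - 35) - 0 ≡ 8. → (35, 8)
8P: (35, 8) + (41, 57). λ = (57 - 8)/(41 - 35) ≡ 49/6 mod 59. 6⁻¹ ≡ 10 (mod 59), so λ ≡ 18.
  x = λ² - 35 - 41 = 324 - 76 ≡ 12; y = λ·(35 - 12) - 8 ≡ 52. → (12, 52)
9P: (12, 52) + (41, 57). λ = (57 - 52)/(41 - 12) ≡ 5/29 mod 59. 29⁻¹ ≡ 57 (mod 59), so λ ≡ 49.
  x = λ² - 12 - 41 = 2401 - 53 ≡ 47; y = λ·(12 - 47) - 52 ≡ 3. → (47, 3)
10P: (47, 3) + (41, 57). λ = (57 - 3)/(41 - 47) ≡ 54/53 mod 59. 53⁻¹ ≡ 49 (mod 59), so λ ≡ 50.
  x = λ² - 47 - 41 = 2500 - 88 ≡ 52; y = λ·(47 - 52) - 3 ≡ 42. → (52, 42)
11P: (52, 42) + (41, 57). λ = (57 - 42)/(41 - 52) ≡ 15/48 mod 59. 48⁻¹ ≡ 16 (mod 59) since 48·16 = 768 ≡ 1, so λ ≡ 4.
  x = λ² - 52 - 41 = 16 - 93 ≡ 41; y = λ·(52 - 41) - 42 ≡ 2. → (41, 2)
12P: (41, 2) + (41, 57): same x and y₁ ≡ -y₂, so the sum is the point at infinity.
12P = the point at infinity, so the order is 12.

12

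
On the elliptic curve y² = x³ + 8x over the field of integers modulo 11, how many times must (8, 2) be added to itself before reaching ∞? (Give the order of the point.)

6

2P: tangent at (8, 2): λ = (3·8² + 8)/(2·2) ≡ 2/4. 4⁻¹ ≡ 3 (mod 11), so λ ≡ 2·3 ≡ 6.
  x = λ² - 8 - 8 = 36 - 16 ≡ 9; y = λ·(8 - 9) - 2 ≡ 3. → (9, 3)
3P: (9, 3) + (8, 2). λ = (2 - 3)/(8 - 9) ≡ 10/10 mod 11. 10⁻¹ ≡ 10 (mod 11), so λ ≡ 1.
  x = λ² - 9 - 8 = 1 - 17 ≡ 6; y = λ·(9 - 6) - 3 ≡ 0. → (6, 0)
4P: (6, 0) + (8, 2). λ = (2 - 0)/(8 - 6) ≡ 2/2 mod 11. 2⁻¹ ≡ 6 (mod 11) since 2·6 = 12 ≡ 1, so λ ≡ 1.
  x = λ² - 6 - 8 = 1 - 14 ≡ 9; y = λ·(6 - 9) - 0 ≡ 8. → (9, 8)
5P: (9, 8) + (8, 2). λ = (2 - 8)/(8 - 9) ≡ 5/10 mod 11. 10⁻¹ ≡ 10 (mod 11) since 10·10 = 100 ≡ 1, so λ ≡ 6.
  x = λ² - 9 - 8 = 36 - 17 ≡ 8; y = λ·(9 - 8) - 8 ≡ 9. → (8, 9)
6P: (8, 9) + (8, 2): same x and y₁ ≡ -y₂, so the sum is ∞.
6P = ∞, so the order is 6.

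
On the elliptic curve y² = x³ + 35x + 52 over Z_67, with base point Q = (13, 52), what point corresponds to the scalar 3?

Repeated addition: build up to 3Q.
2Q: tangent at (13, 52): λ = (3·13² + 35)/(2·52) ≡ 6/37. 37⁻¹ ≡ 29 (mod 67), so λ ≡ 6·29 ≡ 40.
  x = λ² - 13 - 13 = 1600 - 26 ≡ 33; y = λ·(13 - 33) - 52 ≡ 19. → (33, 19)
3Q: (33, 19) + (13, 52). λ = (52 - 19)/(13 - 33) ≡ 33/47 mod 67. 47⁻¹ ≡ 10 (mod 67) since 47·10 = 470 ≡ 1, so λ ≡ 62.
  x = λ² - 33 - 13 = 3844 - 46 ≡ 46; y = λ·(33 - 46) - 19 ≡ 46. → (46, 46)

(46, 46)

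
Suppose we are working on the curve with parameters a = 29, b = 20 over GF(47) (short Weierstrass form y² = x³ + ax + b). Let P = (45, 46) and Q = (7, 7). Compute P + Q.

(19, 45)

(45, 46) + (7, 7). λ = (7 - 46)/(7 - 45) ≡ 8/9 mod 47. 9⁻¹ ≡ 21 (mod 47) since 9·21 = 189 ≡ 1, so λ ≡ 27.
  x = λ² - 45 - 7 = 729 - 52 ≡ 19; y = λ·(45 - 19) - 46 ≡ 45. → (19, 45)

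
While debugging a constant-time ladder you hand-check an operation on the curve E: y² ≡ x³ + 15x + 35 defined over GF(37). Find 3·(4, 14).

Write G = (4, 14).
Repeated addition: build up to 3G.
2G: tangent at (4, 14): λ = (3·4² + 15)/(2·14) ≡ 26/28. 28⁻¹ ≡ 4 (mod 37), so λ ≡ 26·4 ≡ 30.
  x = λ² - 4 - 4 = 900 - 8 ≡ 4; y = λ·(4 - 4) - 14 ≡ 23. → (4, 23)
3G: (4, 23) + (4, 14): same x and y₁ ≡ -y₂, so the sum is ∞.

O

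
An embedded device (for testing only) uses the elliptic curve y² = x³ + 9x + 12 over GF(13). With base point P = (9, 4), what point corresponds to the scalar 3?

O

Repeated addition: build up to 3P.
2P: tangent at (9, 4): λ = (3·9² + 9)/(2·4) ≡ 5/8. 8⁻¹ ≡ 5 (mod 13), so λ ≡ 5·5 ≡ 12.
  x = λ² - 9 - 9 = 144 - 18 ≡ 9; y = λ·(9 - 9) - 4 ≡ 9. → (9, 9)
3P: (9, 9) + (9, 4): same x and y₁ ≡ -y₂, so the sum is 𝒪.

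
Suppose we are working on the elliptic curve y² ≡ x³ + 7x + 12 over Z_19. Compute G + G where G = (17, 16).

(4, 3)

tangent at (17, 16): λ = (3·17² + 7)/(2·16) ≡ 0/13. 13⁻¹ ≡ 3 (mod 19) since 13·3 = 39 ≡ 1, so λ ≡ 0·3 ≡ 0.
  x = λ² - 17 - 17 = 0 - 34 ≡ 4; y = λ·(17 - 4) - 16 ≡ 3. → (4, 3)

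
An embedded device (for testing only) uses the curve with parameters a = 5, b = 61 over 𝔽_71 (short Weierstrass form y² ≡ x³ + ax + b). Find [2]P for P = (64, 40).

tangent at (64, 40): λ = (3·64² + 5)/(2·40) ≡ 10/9. 9⁻¹ ≡ 8 (mod 71), so λ ≡ 10·8 ≡ 9.
  x = λ² - 64 - 64 = 81 - 128 ≡ 24; y = λ·(64 - 24) - 40 ≡ 36. → (24, 36)

(24, 36)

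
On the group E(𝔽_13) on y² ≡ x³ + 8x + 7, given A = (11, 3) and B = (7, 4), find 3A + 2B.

First 3A:
Repeated addition: build up to 3A.
2A: tangent at (11, 3): λ = (3·11² + 8)/(2·3) ≡ 7/6. 6⁻¹ ≡ 11 (mod 13) since 6·11 = 66 ≡ 1, so λ ≡ 7·11 ≡ 12.
  x = λ² - 11 - 11 = 144 - 22 ≡ 5; y = λ·(11 - 5) - 3 ≡ 4. → (5, 4)
3A: (5, 4) + (11, 3). λ = (3 - 4)/(11 - 5) ≡ 12/6 mod 13. 6⁻¹ ≡ 11 (mod 13), so λ ≡ 2.
  x = λ² - 5 - 11 = 4 - 16 ≡ 1; y = λ·(5 - 1) - 4 ≡ 4. → (1, 4)
3A = (1, 4).
Next 2B:
Repeated addition: build up to 2B.
2B: tangent at (7, 4): λ = (3·7² + 8)/(2·4) ≡ 12/8. 8⁻¹ ≡ 5 (mod 13), so λ ≡ 12·5 ≡ 8.
  x = λ² - 7 - 7 = 64 - 14 ≡ 11; y = λ·(7 - 11) - 4 ≡ 3. → (11, 3)
2B = (11, 3).
Finally 3A + 2B:
(1, 4) + (11, 3). λ = (3 - 4)/(11 - 1) ≡ 12/10 mod 13. 10⁻¹ ≡ 4 (mod 13), so λ ≡ 9.
  x = λ² - 1 - 11 = 81 - 12 ≡ 4; y = λ·(1 - 4) - 4 ≡ 8. → (4, 8)

(4, 8)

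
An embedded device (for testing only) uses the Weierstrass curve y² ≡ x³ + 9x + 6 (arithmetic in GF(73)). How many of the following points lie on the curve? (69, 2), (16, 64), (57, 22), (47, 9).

(69, 2): 2² ≡ 4, rhs ≡ 52 → off.
(16, 64): 64² ≡ 8, rhs ≡ 12 → off.
(57, 22): 22² ≡ 46, rhs ≡ 0 → off.
(47, 9): 9² ≡ 8, rhs ≡ 8 → on.

1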